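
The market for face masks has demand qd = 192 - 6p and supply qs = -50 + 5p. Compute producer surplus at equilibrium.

Equilibrium: 192 - 6p = -50 + 5p gives p* = 22, q* = 60.
Supply starts at p = 10 (where qs = 0).
PS = ½(22 − 10)(60) = 360.

Producer surplus = 360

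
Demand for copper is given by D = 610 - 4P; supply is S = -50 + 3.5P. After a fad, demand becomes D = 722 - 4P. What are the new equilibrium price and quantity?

P' = 1544/15, Q' = 4654/15

Original equilibrium: P* = 88, Q* = 258.
New equilibrium: 722 - 4P = -50 + 3.5P, so 772 = 7.5P and P' = 1544/15; Q' = 722 − 4(1544/15) = 4654/15.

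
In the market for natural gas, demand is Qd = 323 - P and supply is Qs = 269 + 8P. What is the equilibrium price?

Set Qd = Qs: 323 - P = 269 + 8P.
54 = 9P, so P* = 6.
Q* = 323 − 1(6) = 317.

P* = 6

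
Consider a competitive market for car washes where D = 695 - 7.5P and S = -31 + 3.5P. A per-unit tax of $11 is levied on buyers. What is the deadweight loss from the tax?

Deadweight loss = 144.375

Pre-tax equilibrium: P* = 66, Q* = 200.
Tax on buyers shifts demand to D = 695 − 7.5(P + 11) = 612.5 - 7.5P.
612.5 - 7.5P = -31 + 3.5P gives seller price Ps = 58.5; buyers pay Pb = 58.5 + 11 = 69.5.
New quantity: Q = 695 − 7.5(69.5) = 173.75.
DWL = ½ × 11 × (200 − 173.75) = 144.375.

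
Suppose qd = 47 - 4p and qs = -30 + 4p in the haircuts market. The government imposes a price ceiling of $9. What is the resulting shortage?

Shortage = 5

Equilibrium price would be p* = 9.625, so the ceiling at 9 binds.
At p = 9: qd = 47 − 4(9) = 11, qs = -30 + 4(9) = 6.
Shortage = 11 − 6 = 5.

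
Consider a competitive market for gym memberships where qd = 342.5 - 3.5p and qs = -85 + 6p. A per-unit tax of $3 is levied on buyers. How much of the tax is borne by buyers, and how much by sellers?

Pre-tax equilibrium: p* = 45, q* = 185.
Tax on buyers shifts demand to qd = 342.5 − 3.5(p + 3) = 332 - 3.5p.
332 - 3.5p = -85 + 6p gives seller price ps = 834/19; buyers pay pb = 834/19 + 3 = 891/19.
New quantity: q = 342.5 − 3.5(891/19) = 3389/19.
Buyer burden = 891/19 − 45 = 36/19; seller burden = 45 − 834/19 = 21/19.

Buyers bear 36/19, sellers bear 21/19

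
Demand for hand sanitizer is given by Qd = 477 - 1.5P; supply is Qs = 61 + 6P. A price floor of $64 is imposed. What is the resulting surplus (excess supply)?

Surplus = 64

Equilibrium price would be P* = 832/15, so the floor at 64 binds.
At P = 64: Qd = 381, Qs = 445.
Surplus = 445 − 381 = 64.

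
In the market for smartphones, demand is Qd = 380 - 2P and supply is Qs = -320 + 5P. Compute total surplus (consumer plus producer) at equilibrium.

Total surplus = 11340

Equilibrium: 380 - 2P = -320 + 5P gives P* = 100, Q* = 180.
Demand choke price: P = 190; supply starts at P = 64.
CS = ½(190 − 100)(180) = 8100; PS = ½(100 − 64)(180) = 3240.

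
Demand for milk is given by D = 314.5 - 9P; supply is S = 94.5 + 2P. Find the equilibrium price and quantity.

Set D = S: 314.5 - 9P = 94.5 + 2P.
220 = 11P, so P* = 20.
Q* = 314.5 − 9(20) = 134.5.

P* = 20, Q* = 134.5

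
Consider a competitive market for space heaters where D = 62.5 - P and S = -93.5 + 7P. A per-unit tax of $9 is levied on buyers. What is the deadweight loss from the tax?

Pre-tax equilibrium: P* = 19.5, Q* = 43.
Tax on buyers shifts demand to D = 62.5 − 1(P + 9) = 53.5 - P.
53.5 - P = -93.5 + 7P gives seller price Ps = 18.375; buyers pay Pb = 18.375 + 9 = 27.375.
New quantity: Q = 62.5 − 1(27.375) = 35.125.
DWL = ½ × 9 × (43 − 35.125) = 35.4375.

Deadweight loss = 35.4375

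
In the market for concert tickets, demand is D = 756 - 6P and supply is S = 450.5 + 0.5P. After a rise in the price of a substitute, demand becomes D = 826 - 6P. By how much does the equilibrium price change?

Original equilibrium: P* = 47, Q* = 474.
New equilibrium: 826 - 6P = 450.5 + 0.5P, so 375.5 = 6.5P and P' = 751/13; Q' = 826 − 6(751/13) = 6232/13.
Change in price: 751/13 − 47 = 140/13.

ΔP = 140/13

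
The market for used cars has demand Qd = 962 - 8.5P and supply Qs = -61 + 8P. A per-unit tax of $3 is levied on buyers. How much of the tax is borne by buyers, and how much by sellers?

Buyers bear 16/11, sellers bear 17/11

Pre-tax equilibrium: P* = 62, Q* = 435.
Tax on buyers shifts demand to Qd = 962 − 8.5(P + 3) = 936.5 - 8.5P.
936.5 - 8.5P = -61 + 8P gives seller price Ps = 665/11; buyers pay Pb = 665/11 + 3 = 698/11.
New quantity: Q = 962 − 8.5(698/11) = 4649/11.
Buyer burden = 698/11 − 62 = 16/11; seller burden = 62 − 665/11 = 17/11.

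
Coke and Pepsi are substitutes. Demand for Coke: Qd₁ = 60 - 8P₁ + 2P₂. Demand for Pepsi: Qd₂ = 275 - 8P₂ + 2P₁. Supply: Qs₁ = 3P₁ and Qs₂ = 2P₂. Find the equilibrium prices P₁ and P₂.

Market 1: 60 - 8P₁ + 2P₂ = 3P₁ → 11P₁ - 2P₂ = 60.
Market 2: 10P₂ - 2P₁ = 275.
Eliminating P₂: 10×(1) + 2×(2) gives 106P₁ = 1150, so P₁ = 575/53.
Back-substitute into (2): P₂ = (275 + 2×575/53) / 10 = 3145/106.

P₁ = 575/53, P₂ = 3145/106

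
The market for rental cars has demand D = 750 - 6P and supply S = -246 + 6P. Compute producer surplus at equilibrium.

Producer surplus = 5292

Equilibrium: 750 - 6P = -246 + 6P gives P* = 83, Q* = 252.
Supply starts at P = 41 (where S = 0).
PS = ½(83 − 41)(252) = 5292.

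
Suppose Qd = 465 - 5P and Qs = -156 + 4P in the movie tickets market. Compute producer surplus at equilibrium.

Producer surplus = 1800

Equilibrium: 465 - 5P = -156 + 4P gives P* = 69, Q* = 120.
Supply starts at P = 39 (where Qs = 0).
PS = ½(69 − 39)(120) = 1800.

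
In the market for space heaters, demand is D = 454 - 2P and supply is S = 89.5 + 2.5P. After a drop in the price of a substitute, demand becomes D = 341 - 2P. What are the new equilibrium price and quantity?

Original equilibrium: P* = 81, Q* = 292.
New equilibrium: 341 - 2P = 89.5 + 2.5P, so 251.5 = 4.5P and P' = 503/9; Q' = 341 − 2(503/9) = 2063/9.

P' = 503/9, Q' = 2063/9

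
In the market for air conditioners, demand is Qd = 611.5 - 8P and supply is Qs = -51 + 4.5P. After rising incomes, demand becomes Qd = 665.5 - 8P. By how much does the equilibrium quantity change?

Original equilibrium: P* = 53, Q* = 187.5.
New equilibrium: 665.5 - 8P = -51 + 4.5P, so 716.5 = 12.5P and P' = 57.32; Q' = 665.5 − 8(57.32) = 206.94.
Change in quantity: 206.94 − 187.5 = 19.44.

ΔQ = 19.44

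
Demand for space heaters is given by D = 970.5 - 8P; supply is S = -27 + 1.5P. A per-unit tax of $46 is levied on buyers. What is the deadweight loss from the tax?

Deadweight loss = 25392/19

Pre-tax equilibrium: P* = 105, Q* = 130.5.
Tax on buyers shifts demand to D = 970.5 − 8(P + 46) = 602.5 - 8P.
602.5 - 8P = -27 + 1.5P gives seller price Ps = 1259/19; buyers pay Pb = 1259/19 + 46 = 2133/19.
New quantity: Q = 970.5 − 8(2133/19) = 2751/38.
DWL = ½ × 46 × (130.5 − 2751/38) = 25392/19.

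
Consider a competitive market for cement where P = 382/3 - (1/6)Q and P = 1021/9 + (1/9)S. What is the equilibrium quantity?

Set the two price expressions equal: 382/3 - (1/6)Q = 1021/9 + (1/9)Q.
125/9 = (5/18)Q, so Q* = 50.
P* = 382/3 − (1/6)(50) = 119.

Q* = 50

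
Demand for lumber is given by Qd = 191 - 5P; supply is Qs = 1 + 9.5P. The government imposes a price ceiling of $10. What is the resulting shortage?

Shortage = 45

Equilibrium price would be P* = 380/29, so the ceiling at 10 binds.
At P = 10: Qd = 191 − 5(10) = 141, Qs = 1 + 9.5(10) = 96.
Shortage = 141 − 96 = 45.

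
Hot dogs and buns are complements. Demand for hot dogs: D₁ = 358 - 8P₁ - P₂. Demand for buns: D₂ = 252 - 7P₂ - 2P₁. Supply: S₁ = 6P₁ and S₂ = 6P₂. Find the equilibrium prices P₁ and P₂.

Market 1: 358 - 8P₁ - P₂ = 6P₁ → 14P₁ + P₂ = 358.
Market 2: 13P₂ + 2P₁ = 252.
Eliminating P₂: 13×(1) − 1×(2) gives 180P₁ = 4402, so P₁ = 2201/90.
Back-substitute into (2): P₂ = (252 − 2×2201/90) / 13 = 703/45.

P₁ = 2201/90, P₂ = 703/45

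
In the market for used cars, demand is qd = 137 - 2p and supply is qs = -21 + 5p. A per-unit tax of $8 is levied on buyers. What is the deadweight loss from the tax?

Pre-tax equilibrium: p* = 158/7, q* = 643/7.
Tax on buyers shifts demand to qd = 137 − 2(p + 8) = 121 - 2p.
121 - 2p = -21 + 5p gives seller price ps = 142/7; buyers pay pb = 142/7 + 8 = 198/7.
New quantity: q = 137 − 2(198/7) = 563/7.
DWL = ½ × 8 × (643/7 − 563/7) = 320/7.

Deadweight loss = 320/7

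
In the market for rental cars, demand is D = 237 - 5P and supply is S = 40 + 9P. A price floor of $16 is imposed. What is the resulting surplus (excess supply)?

Surplus = 27

Equilibrium price would be P* = 197/14, so the floor at 16 binds.
At P = 16: D = 157, S = 184.
Surplus = 184 − 157 = 27.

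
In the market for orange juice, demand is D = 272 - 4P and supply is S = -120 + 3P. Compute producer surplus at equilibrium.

Producer surplus = 384

Equilibrium: 272 - 4P = -120 + 3P gives P* = 56, Q* = 48.
Supply starts at P = 40 (where S = 0).
PS = ½(56 − 40)(48) = 384.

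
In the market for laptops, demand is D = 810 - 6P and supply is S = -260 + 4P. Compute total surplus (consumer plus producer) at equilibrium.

Equilibrium: 810 - 6P = -260 + 4P gives P* = 107, Q* = 168.
Demand choke price: P = 135; supply starts at P = 65.
CS = ½(135 − 107)(168) = 2352; PS = ½(107 − 65)(168) = 3528.

Total surplus = 5880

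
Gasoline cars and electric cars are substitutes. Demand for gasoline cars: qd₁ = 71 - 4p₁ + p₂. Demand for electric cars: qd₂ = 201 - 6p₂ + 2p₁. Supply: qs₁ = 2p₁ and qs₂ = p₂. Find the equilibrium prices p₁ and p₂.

Market 1: 71 - 4p₁ + p₂ = 2p₁ → 6p₁ - p₂ = 71.
Market 2: 7p₂ - 2p₁ = 201.
Eliminating p₂: 7×(1) + 1×(2) gives 40p₁ = 698, so p₁ = 17.45.
Back-substitute into (2): p₂ = (201 + 2×17.45) / 7 = 33.7.

p₁ = 17.45, p₂ = 33.7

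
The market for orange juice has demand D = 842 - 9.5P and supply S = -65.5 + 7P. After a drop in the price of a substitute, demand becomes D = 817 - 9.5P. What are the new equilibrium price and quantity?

Original equilibrium: P* = 55, Q* = 319.5.
New equilibrium: 817 - 9.5P = -65.5 + 7P, so 882.5 = 16.5P and P' = 1765/33; Q' = 817 − 9.5(1765/33) = 20387/66.

P' = 1765/33, Q' = 20387/66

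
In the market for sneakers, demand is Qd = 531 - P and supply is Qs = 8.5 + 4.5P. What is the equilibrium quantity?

Set Qd = Qs: 531 - P = 8.5 + 4.5P.
522.5 = 5.5P, so P* = 95.
Q* = 531 − 1(95) = 436.

Q* = 436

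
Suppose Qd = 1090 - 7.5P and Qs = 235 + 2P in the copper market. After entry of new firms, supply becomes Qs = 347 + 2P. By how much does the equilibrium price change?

ΔP = -224/19

Original equilibrium: P* = 90, Q* = 415.
New equilibrium: 1090 - 7.5P = 347 + 2P, so 743 = 9.5P and P' = 1486/19; Q' = 1090 − 7.5(1486/19) = 9565/19.
Change in price: 1486/19 − 90 = -224/19.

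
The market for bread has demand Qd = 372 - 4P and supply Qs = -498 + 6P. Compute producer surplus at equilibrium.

Equilibrium: 372 - 4P = -498 + 6P gives P* = 87, Q* = 24.
Supply starts at P = 83 (where Qs = 0).
PS = ½(87 − 83)(24) = 48.

Producer surplus = 48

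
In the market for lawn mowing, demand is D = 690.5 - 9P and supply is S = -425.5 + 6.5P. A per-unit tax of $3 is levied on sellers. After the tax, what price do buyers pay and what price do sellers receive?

Buyers pay 2271/31, sellers receive 2178/31

Pre-tax equilibrium: P* = 72, Q* = 42.5.
Tax on sellers shifts supply to S = -425.5 + 6.5(P − 3) = -445 + 6.5P.
690.5 - 9P = -445 + 6.5P gives buyer price Pb = 2271/31; sellers receive Ps = 2271/31 − 3 = 2178/31.
New quantity: Q = 690.5 − 9(2271/31) = 1933/62.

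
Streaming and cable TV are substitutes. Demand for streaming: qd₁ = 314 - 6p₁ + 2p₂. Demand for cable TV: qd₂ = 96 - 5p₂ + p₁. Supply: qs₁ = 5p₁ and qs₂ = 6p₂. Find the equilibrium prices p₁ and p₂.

Market 1: 314 - 6p₁ + 2p₂ = 5p₁ → 11p₁ - 2p₂ = 314.
Market 2: 11p₂ - p₁ = 96.
Eliminating p₂: 11×(1) + 2×(2) gives 119p₁ = 3646, so p₁ = 3646/119.
Back-substitute into (2): p₂ = (96 + 1×3646/119) / 11 = 1370/119.

p₁ = 3646/119, p₂ = 1370/119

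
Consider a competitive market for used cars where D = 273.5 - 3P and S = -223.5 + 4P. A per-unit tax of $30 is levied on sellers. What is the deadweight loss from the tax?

Deadweight loss = 5400/7

Pre-tax equilibrium: P* = 71, Q* = 60.5.
Tax on sellers shifts supply to S = -223.5 + 4(P − 30) = -343.5 + 4P.
273.5 - 3P = -343.5 + 4P gives buyer price Pb = 617/7; sellers receive Ps = 617/7 − 30 = 407/7.
New quantity: Q = 273.5 − 3(617/7) = 127/14.
DWL = ½ × 30 × (60.5 − 127/14) = 5400/7.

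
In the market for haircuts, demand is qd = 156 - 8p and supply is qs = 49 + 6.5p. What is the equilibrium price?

Set qd = qs: 156 - 8p = 49 + 6.5p.
107 = 14.5p, so p* = 214/29.
q* = 156 − 8(214/29) = 2812/29.

p* = 214/29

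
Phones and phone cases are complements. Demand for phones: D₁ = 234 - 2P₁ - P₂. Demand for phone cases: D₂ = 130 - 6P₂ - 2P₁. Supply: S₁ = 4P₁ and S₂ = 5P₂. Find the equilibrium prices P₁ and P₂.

Market 1: 234 - 2P₁ - P₂ = 4P₁ → 6P₁ + P₂ = 234.
Market 2: 11P₂ + 2P₁ = 130.
Eliminating P₂: 11×(1) − 1×(2) gives 64P₁ = 2444, so P₁ = 38.1875.
Back-substitute into (2): P₂ = (130 − 2×38.1875) / 11 = 4.875.

P₁ = 38.1875, P₂ = 4.875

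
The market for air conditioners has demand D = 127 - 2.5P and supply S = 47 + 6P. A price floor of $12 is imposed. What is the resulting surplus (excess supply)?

Surplus = 22

Equilibrium price would be P* = 160/17, so the floor at 12 binds.
At P = 12: D = 97, S = 119.
Surplus = 119 − 97 = 22.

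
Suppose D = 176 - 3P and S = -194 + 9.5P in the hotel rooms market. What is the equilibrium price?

Set D = S: 176 - 3P = -194 + 9.5P.
370 = 12.5P, so P* = 29.6.
Q* = 176 − 3(29.6) = 87.2.

P* = 29.6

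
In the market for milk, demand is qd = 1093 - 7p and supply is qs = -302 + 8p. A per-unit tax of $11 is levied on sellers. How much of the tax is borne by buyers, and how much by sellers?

Buyers bear 88/15, sellers bear 77/15

Pre-tax equilibrium: p* = 93, q* = 442.
Tax on sellers shifts supply to qs = -302 + 8(p − 11) = -390 + 8p.
1093 - 7p = -390 + 8p gives buyer price pb = 1483/15; sellers receive ps = 1483/15 − 11 = 1318/15.
New quantity: q = 1093 − 7(1483/15) = 6014/15.
Buyer burden = 1483/15 − 93 = 88/15; seller burden = 93 − 1318/15 = 77/15.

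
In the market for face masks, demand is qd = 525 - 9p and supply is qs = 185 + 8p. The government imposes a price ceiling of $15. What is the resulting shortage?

Equilibrium price would be p* = 20, so the ceiling at 15 binds.
At p = 15: qd = 525 − 9(15) = 390, qs = 185 + 8(15) = 305.
Shortage = 390 − 305 = 85.

Shortage = 85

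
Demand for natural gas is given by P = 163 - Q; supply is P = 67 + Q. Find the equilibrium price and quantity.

P* = 115, Q* = 48

Set the two price expressions equal: 163 - Q = 67 + Q.
96 = 2Q, so Q* = 48.
P* = 163 − (1)(48) = 115.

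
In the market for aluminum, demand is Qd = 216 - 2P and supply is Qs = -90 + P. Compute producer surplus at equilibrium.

Producer surplus = 72

Equilibrium: 216 - 2P = -90 + P gives P* = 102, Q* = 12.
Supply starts at P = 90 (where Qs = 0).
PS = ½(102 − 90)(12) = 72.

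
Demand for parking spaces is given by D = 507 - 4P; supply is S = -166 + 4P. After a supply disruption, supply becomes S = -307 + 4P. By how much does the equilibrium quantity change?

Original equilibrium: P* = 84.125, Q* = 170.5.
New equilibrium: 507 - 4P = -307 + 4P, so 814 = 8P and P' = 101.75; Q' = 507 − 4(101.75) = 100.
Change in quantity: 100 − 170.5 = -70.5.

ΔQ = -70.5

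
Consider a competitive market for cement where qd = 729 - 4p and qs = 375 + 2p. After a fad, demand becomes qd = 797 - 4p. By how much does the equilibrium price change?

Δp = 34/3

Original equilibrium: p* = 59, q* = 493.
New equilibrium: 797 - 4p = 375 + 2p, so 422 = 6p and p' = 211/3; q' = 797 − 4(211/3) = 1547/3.
Change in price: 211/3 − 59 = 34/3.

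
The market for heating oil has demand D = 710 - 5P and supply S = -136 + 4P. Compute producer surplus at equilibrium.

Equilibrium: 710 - 5P = -136 + 4P gives P* = 94, Q* = 240.
Supply starts at P = 34 (where S = 0).
PS = ½(94 − 34)(240) = 7200.

Producer surplus = 7200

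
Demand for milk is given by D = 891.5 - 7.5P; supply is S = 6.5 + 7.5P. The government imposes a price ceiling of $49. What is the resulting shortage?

Equilibrium price would be P* = 59, so the ceiling at 49 binds.
At P = 49: D = 891.5 − 7.5(49) = 524, S = 6.5 + 7.5(49) = 374.
Shortage = 524 − 374 = 150.

Shortage = 150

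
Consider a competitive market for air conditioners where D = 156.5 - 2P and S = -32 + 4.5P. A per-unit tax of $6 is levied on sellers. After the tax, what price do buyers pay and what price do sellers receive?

Buyers pay 431/13, sellers receive 353/13

Pre-tax equilibrium: P* = 29, Q* = 98.5.
Tax on sellers shifts supply to S = -32 + 4.5(P − 6) = -59 + 4.5P.
156.5 - 2P = -59 + 4.5P gives buyer price Pb = 431/13; sellers receive Ps = 431/13 − 6 = 353/13.
New quantity: Q = 156.5 − 2(431/13) = 2345/26.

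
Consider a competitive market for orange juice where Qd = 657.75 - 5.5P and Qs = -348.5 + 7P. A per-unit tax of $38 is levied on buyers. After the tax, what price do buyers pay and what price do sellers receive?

Buyers pay $101.78, sellers receive $63.78

Pre-tax equilibrium: P* = 80.5, Q* = 215.
Tax on buyers shifts demand to Qd = 657.75 − 5.5(P + 38) = 448.75 - 5.5P.
448.75 - 5.5P = -348.5 + 7P gives seller price Ps = 63.78; buyers pay Pb = 63.78 + 38 = 101.78.
New quantity: Q = 657.75 − 5.5(101.78) = 97.96.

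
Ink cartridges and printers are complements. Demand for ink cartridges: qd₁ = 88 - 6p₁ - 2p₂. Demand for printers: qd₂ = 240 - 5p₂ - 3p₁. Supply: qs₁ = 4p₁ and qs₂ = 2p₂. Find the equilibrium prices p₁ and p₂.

Market 1: 88 - 6p₁ - 2p₂ = 4p₁ → 10p₁ + 2p₂ = 88.
Market 2: 7p₂ + 3p₁ = 240.
Eliminating p₂: 7×(1) − 2×(2) gives 64p₁ = 136, so p₁ = 2.125.
Back-substitute into (2): p₂ = (240 − 3×2.125) / 7 = 33.375.

p₁ = 2.125, p₂ = 33.375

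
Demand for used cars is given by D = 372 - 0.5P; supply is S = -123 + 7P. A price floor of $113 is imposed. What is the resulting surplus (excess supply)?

Surplus = 352.5

Equilibrium price would be P* = 66, so the floor at 113 binds.
At P = 113: D = 315.5, S = 668.
Surplus = 668 − 315.5 = 352.5.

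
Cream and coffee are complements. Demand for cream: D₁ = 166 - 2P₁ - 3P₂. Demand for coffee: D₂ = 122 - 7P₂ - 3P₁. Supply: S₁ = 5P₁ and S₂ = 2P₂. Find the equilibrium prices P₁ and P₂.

Market 1: 166 - 2P₁ - 3P₂ = 5P₁ → 7P₁ + 3P₂ = 166.
Market 2: 9P₂ + 3P₁ = 122.
Eliminating P₂: 9×(1) − 3×(2) gives 54P₁ = 1128, so P₁ = 188/9.
Back-substitute into (2): P₂ = (122 − 3×188/9) / 9 = 178/27.

P₁ = 188/9, P₂ = 178/27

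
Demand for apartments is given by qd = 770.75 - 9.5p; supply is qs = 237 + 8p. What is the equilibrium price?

p* = 30.5

Set qd = qs: 770.75 - 9.5p = 237 + 8p.
533.75 = 17.5p, so p* = 30.5.
q* = 770.75 − 9.5(30.5) = 481.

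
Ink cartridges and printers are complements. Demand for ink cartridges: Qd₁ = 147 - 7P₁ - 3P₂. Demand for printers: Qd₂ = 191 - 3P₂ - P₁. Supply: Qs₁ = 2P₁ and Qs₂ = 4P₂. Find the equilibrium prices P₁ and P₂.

Market 1: 147 - 7P₁ - 3P₂ = 2P₁ → 9P₁ + 3P₂ = 147.
Market 2: 7P₂ + P₁ = 191.
Eliminating P₂: 7×(1) − 3×(2) gives 60P₁ = 456, so P₁ = 7.6.
Back-substitute into (2): P₂ = (191 − 1×7.6) / 7 = 26.2.

P₁ = 7.6, P₂ = 26.2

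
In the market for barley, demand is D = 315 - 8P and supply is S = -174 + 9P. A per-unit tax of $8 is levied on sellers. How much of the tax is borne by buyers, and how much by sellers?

Buyers bear 72/17, sellers bear 64/17

Pre-tax equilibrium: P* = 489/17, Q* = 1443/17.
Tax on sellers shifts supply to S = -174 + 9(P − 8) = -246 + 9P.
315 - 8P = -246 + 9P gives buyer price Pb = 33; sellers receive Ps = 33 − 8 = 25.
New quantity: Q = 315 − 8(33) = 51.
Buyer burden = 33 − 489/17 = 72/17; seller burden = 489/17 − 25 = 64/17.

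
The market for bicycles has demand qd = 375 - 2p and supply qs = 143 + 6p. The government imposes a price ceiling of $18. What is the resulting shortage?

Equilibrium price would be p* = 29, so the ceiling at 18 binds.
At p = 18: qd = 375 − 2(18) = 339, qs = 143 + 6(18) = 251.
Shortage = 339 − 251 = 88.

Shortage = 88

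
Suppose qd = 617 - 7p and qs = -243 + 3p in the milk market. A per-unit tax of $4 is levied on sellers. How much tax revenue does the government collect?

Tax revenue = 26.4

Pre-tax equilibrium: p* = 86, q* = 15.
Tax on sellers shifts supply to qs = -243 + 3(p − 4) = -255 + 3p.
617 - 7p = -255 + 3p gives buyer price pb = 87.2; sellers receive ps = 87.2 − 4 = 83.2.
New quantity: q = 617 − 7(87.2) = 6.6.
Revenue = 4 × 6.6 = 26.4.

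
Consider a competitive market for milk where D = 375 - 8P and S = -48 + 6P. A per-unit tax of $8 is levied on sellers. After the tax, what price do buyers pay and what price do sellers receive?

Buyers pay 471/14, sellers receive 359/14

Pre-tax equilibrium: P* = 423/14, Q* = 933/7.
Tax on sellers shifts supply to S = -48 + 6(P − 8) = -96 + 6P.
375 - 8P = -96 + 6P gives buyer price Pb = 471/14; sellers receive Ps = 471/14 − 8 = 359/14.
New quantity: Q = 375 − 8(471/14) = 741/7.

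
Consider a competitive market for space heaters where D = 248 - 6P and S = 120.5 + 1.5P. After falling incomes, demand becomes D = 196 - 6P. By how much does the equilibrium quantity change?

ΔQ = -10.4

Original equilibrium: P* = 17, Q* = 146.
New equilibrium: 196 - 6P = 120.5 + 1.5P, so 75.5 = 7.5P and P' = 151/15; Q' = 196 − 6(151/15) = 135.6.
Change in quantity: 135.6 − 146 = -10.4.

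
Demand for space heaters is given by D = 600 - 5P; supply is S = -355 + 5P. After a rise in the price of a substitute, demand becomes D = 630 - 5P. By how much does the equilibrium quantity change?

ΔQ = 15

Original equilibrium: P* = 95.5, Q* = 122.5.
New equilibrium: 630 - 5P = -355 + 5P, so 985 = 10P and P' = 98.5; Q' = 630 − 5(98.5) = 137.5.
Change in quantity: 137.5 − 122.5 = 15.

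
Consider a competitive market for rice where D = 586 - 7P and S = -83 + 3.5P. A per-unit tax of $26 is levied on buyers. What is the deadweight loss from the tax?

Deadweight loss = 2366/3

Pre-tax equilibrium: P* = 446/7, Q* = 140.
Tax on buyers shifts demand to D = 586 − 7(P + 26) = 404 - 7P.
404 - 7P = -83 + 3.5P gives seller price Ps = 974/21; buyers pay Pb = 974/21 + 26 = 1520/21.
New quantity: Q = 586 − 7(1520/21) = 238/3.
DWL = ½ × 26 × (140 − 238/3) = 2366/3.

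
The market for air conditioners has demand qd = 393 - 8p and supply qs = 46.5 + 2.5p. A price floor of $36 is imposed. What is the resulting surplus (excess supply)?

Surplus = 31.5

Equilibrium price would be p* = 33, so the floor at 36 binds.
At p = 36: qd = 105, qs = 136.5.
Surplus = 136.5 − 105 = 31.5.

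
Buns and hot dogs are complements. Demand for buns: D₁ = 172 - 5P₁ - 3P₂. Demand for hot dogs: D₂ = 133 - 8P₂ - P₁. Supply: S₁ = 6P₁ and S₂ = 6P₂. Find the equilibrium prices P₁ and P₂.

Market 1: 172 - 5P₁ - 3P₂ = 6P₁ → 11P₁ + 3P₂ = 172.
Market 2: 14P₂ + P₁ = 133.
Eliminating P₂: 14×(1) − 3×(2) gives 151P₁ = 2009, so P₁ = 2009/151.
Back-substitute into (2): P₂ = (133 − 1×2009/151) / 14 = 1291/151.

P₁ = 2009/151, P₂ = 1291/151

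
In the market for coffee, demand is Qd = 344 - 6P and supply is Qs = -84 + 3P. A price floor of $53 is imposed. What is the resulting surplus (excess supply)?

Equilibrium price would be P* = 428/9, so the floor at 53 binds.
At P = 53: Qd = 26, Qs = 75.
Surplus = 75 − 26 = 49.

Surplus = 49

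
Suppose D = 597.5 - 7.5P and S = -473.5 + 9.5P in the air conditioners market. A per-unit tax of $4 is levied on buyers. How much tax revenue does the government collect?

Tax revenue = 7360/17

Pre-tax equilibrium: P* = 63, Q* = 125.
Tax on buyers shifts demand to D = 597.5 − 7.5(P + 4) = 567.5 - 7.5P.
567.5 - 7.5P = -473.5 + 9.5P gives seller price Ps = 1041/17; buyers pay Pb = 1041/17 + 4 = 1109/17.
New quantity: Q = 597.5 − 7.5(1109/17) = 1840/17.
Revenue = 4 × 1840/17 = 7360/17.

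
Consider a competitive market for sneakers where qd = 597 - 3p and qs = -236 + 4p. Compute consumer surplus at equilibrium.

Consumer surplus = 9600

Equilibrium: 597 - 3p = -236 + 4p gives p* = 119, q* = 240.
Demand choke price (qd = 0): p = 199.
CS = ½(199 − 119)(240) = 9600.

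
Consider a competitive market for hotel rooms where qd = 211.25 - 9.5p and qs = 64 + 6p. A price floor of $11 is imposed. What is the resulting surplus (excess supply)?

Equilibrium price would be p* = 9.5, so the floor at 11 binds.
At p = 11: qd = 106.75, qs = 130.
Surplus = 130 − 106.75 = 23.25.

Surplus = 23.25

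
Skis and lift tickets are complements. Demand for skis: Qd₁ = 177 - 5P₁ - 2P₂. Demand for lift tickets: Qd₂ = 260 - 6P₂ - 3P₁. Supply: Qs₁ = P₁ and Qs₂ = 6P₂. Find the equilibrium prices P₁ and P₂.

Market 1: 177 - 5P₁ - 2P₂ = P₁ → 6P₁ + 2P₂ = 177.
Market 2: 12P₂ + 3P₁ = 260.
Eliminating P₂: 12×(1) − 2×(2) gives 66P₁ = 1604, so P₁ = 802/33.
Back-substitute into (2): P₂ = (260 − 3×802/33) / 12 = 343/22.

P₁ = 802/33, P₂ = 343/22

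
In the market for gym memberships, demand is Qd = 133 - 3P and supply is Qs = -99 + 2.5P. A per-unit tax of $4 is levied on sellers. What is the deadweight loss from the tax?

Pre-tax equilibrium: P* = 464/11, Q* = 71/11.
Tax on sellers shifts supply to Qs = -99 + 2.5(P − 4) = -109 + 2.5P.
133 - 3P = -109 + 2.5P gives buyer price Pb = 44; sellers receive Ps = 44 − 4 = 40.
New quantity: Q = 133 − 3(44) = 1.
DWL = ½ × 4 × (71/11 − 1) = 120/11.

Deadweight loss = 120/11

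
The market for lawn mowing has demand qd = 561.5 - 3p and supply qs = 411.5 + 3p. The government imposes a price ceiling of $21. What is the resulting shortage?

Equilibrium price would be p* = 25, so the ceiling at 21 binds.
At p = 21: qd = 561.5 − 3(21) = 498.5, qs = 411.5 + 3(21) = 474.5.
Shortage = 498.5 − 474.5 = 24.

Shortage = 24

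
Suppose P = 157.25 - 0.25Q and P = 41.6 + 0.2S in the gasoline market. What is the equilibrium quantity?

Set the two price expressions equal: 157.25 - 0.25Q = 41.6 + 0.2Q.
115.65 = 0.45Q, so Q* = 257.
P* = 157.25 − (0.25)(257) = 93.

Q* = 257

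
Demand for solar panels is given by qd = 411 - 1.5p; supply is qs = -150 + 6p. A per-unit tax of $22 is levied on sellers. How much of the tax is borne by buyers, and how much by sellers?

Buyers bear $17.6, sellers bear $4.4

Pre-tax equilibrium: p* = 74.8, q* = 298.8.
Tax on sellers shifts supply to qs = -150 + 6(p − 22) = -282 + 6p.
411 - 1.5p = -282 + 6p gives buyer price pb = 92.4; sellers receive ps = 92.4 − 22 = 70.4.
New quantity: q = 411 − 1.5(92.4) = 272.4.
Buyer burden = 92.4 − 74.8 = 17.6; seller burden = 74.8 − 70.4 = 4.4.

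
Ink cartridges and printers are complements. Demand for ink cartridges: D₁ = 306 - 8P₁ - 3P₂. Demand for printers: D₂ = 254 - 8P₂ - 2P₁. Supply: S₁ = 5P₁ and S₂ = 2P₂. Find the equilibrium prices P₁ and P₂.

Market 1: 306 - 8P₁ - 3P₂ = 5P₁ → 13P₁ + 3P₂ = 306.
Market 2: 10P₂ + 2P₁ = 254.
Eliminating P₂: 10×(1) − 3×(2) gives 124P₁ = 2298, so P₁ = 1149/62.
Back-substitute into (2): P₂ = (254 − 2×1149/62) / 10 = 1345/62.

P₁ = 1149/62, P₂ = 1345/62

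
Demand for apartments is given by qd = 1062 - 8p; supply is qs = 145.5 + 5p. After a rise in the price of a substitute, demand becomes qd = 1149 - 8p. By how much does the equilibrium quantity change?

Δq = 435/13

Original equilibrium: p* = 70.5, q* = 498.
New equilibrium: 1149 - 8p = 145.5 + 5p, so 1003.5 = 13p and p' = 2007/26; q' = 1149 − 8(2007/26) = 6909/13.
Change in quantity: 6909/13 − 498 = 435/13.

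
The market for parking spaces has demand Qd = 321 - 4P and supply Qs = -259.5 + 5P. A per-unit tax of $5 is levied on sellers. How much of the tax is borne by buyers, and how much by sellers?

Buyers bear 25/9, sellers bear 20/9

Pre-tax equilibrium: P* = 64.5, Q* = 63.
Tax on sellers shifts supply to Qs = -259.5 + 5(P − 5) = -284.5 + 5P.
321 - 4P = -284.5 + 5P gives buyer price Pb = 1211/18; sellers receive Ps = 1211/18 − 5 = 1121/18.
New quantity: Q = 321 − 4(1211/18) = 467/9.
Buyer burden = 1211/18 − 64.5 = 25/9; seller burden = 64.5 − 1121/18 = 20/9.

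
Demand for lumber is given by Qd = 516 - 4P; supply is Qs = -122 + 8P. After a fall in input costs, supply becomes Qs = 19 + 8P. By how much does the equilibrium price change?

Original equilibrium: P* = 319/6, Q* = 910/3.
New equilibrium: 516 - 4P = 19 + 8P, so 497 = 12P and P' = 497/12; Q' = 516 − 4(497/12) = 1051/3.
Change in price: 497/12 − 319/6 = -11.75.

ΔP = -11.75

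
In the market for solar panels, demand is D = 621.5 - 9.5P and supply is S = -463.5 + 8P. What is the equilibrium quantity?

Q* = 32.5

Set D = S: 621.5 - 9.5P = -463.5 + 8P.
1085 = 17.5P, so P* = 62.
Q* = 621.5 − 9.5(62) = 32.5.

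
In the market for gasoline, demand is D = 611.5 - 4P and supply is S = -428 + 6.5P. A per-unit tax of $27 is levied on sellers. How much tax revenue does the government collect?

Tax revenue = 56187/14

Pre-tax equilibrium: P* = 99, Q* = 215.5.
Tax on sellers shifts supply to S = -428 + 6.5(P − 27) = -603.5 + 6.5P.
611.5 - 4P = -603.5 + 6.5P gives buyer price Pb = 810/7; sellers receive Ps = 810/7 − 27 = 621/7.
New quantity: Q = 611.5 − 4(810/7) = 2081/14.
Revenue = 27 × 2081/14 = 56187/14.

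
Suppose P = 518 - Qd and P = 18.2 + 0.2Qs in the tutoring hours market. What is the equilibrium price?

Set the two price expressions equal: 518 - Q = 18.2 + 0.2Q.
499.8 = 1.2Q, so Q* = 416.5.
P* = 518 − (1)(416.5) = 101.5.

P* = 101.5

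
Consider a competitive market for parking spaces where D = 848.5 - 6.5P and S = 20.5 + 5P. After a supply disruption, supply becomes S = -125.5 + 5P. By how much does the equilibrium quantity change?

ΔQ = -1898/23

Original equilibrium: P* = 72, Q* = 380.5.
New equilibrium: 848.5 - 6.5P = -125.5 + 5P, so 974 = 11.5P and P' = 1948/23; Q' = 848.5 − 6.5(1948/23) = 13707/46.
Change in quantity: 13707/46 − 380.5 = -1898/23.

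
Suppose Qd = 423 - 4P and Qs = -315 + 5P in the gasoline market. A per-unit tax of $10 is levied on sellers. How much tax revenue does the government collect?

Pre-tax equilibrium: P* = 82, Q* = 95.
Tax on sellers shifts supply to Qs = -315 + 5(P − 10) = -365 + 5P.
423 - 4P = -365 + 5P gives buyer price Pb = 788/9; sellers receive Ps = 788/9 − 10 = 698/9.
New quantity: Q = 423 − 4(788/9) = 655/9.
Revenue = 10 × 655/9 = 6550/9.

Tax revenue = 6550/9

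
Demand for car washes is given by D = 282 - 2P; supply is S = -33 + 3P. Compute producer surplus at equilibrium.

Equilibrium: 282 - 2P = -33 + 3P gives P* = 63, Q* = 156.
Supply starts at P = 11 (where S = 0).
PS = ½(63 − 11)(156) = 4056.

Producer surplus = 4056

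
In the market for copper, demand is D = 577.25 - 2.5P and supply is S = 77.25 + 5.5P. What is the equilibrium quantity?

Set D = S: 577.25 - 2.5P = 77.25 + 5.5P.
500 = 8P, so P* = 62.5.
Q* = 577.25 − 2.5(62.5) = 421.

Q* = 421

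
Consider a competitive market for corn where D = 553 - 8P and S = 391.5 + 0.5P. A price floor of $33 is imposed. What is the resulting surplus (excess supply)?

Surplus = 119

Equilibrium price would be P* = 19, so the floor at 33 binds.
At P = 33: D = 289, S = 408.
Surplus = 408 − 289 = 119.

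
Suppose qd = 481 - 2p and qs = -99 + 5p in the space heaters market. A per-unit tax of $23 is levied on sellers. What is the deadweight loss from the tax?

Pre-tax equilibrium: p* = 580/7, q* = 2207/7.
Tax on sellers shifts supply to qs = -99 + 5(p − 23) = -214 + 5p.
481 - 2p = -214 + 5p gives buyer price pb = 695/7; sellers receive ps = 695/7 − 23 = 534/7.
New quantity: q = 481 − 2(695/7) = 1977/7.
DWL = ½ × 23 × (2207/7 − 1977/7) = 2645/7.

Deadweight loss = 2645/7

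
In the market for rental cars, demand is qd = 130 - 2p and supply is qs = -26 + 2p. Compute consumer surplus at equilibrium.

Equilibrium: 130 - 2p = -26 + 2p gives p* = 39, q* = 52.
Demand choke price (qd = 0): p = 65.
CS = ½(65 − 39)(52) = 676.

Consumer surplus = 676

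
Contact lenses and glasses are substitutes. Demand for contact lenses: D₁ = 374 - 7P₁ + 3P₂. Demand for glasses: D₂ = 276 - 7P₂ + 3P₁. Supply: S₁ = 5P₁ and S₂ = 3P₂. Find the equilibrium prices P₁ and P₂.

P₁ = 4568/111, P₂ = 1478/37

Market 1: 374 - 7P₁ + 3P₂ = 5P₁ → 12P₁ - 3P₂ = 374.
Market 2: 10P₂ - 3P₁ = 276.
Eliminating P₂: 10×(1) + 3×(2) gives 111P₁ = 4568, so P₁ = 4568/111.
Back-substitute into (2): P₂ = (276 + 3×4568/111) / 10 = 1478/37.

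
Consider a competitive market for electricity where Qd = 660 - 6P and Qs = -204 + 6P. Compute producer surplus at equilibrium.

Producer surplus = 4332

Equilibrium: 660 - 6P = -204 + 6P gives P* = 72, Q* = 228.
Supply starts at P = 34 (where Qs = 0).
PS = ½(72 − 34)(228) = 4332.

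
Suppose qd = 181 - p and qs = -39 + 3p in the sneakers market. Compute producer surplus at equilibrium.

Producer surplus = 2646

Equilibrium: 181 - p = -39 + 3p gives p* = 55, q* = 126.
Supply starts at p = 13 (where qs = 0).
PS = ½(55 − 13)(126) = 2646.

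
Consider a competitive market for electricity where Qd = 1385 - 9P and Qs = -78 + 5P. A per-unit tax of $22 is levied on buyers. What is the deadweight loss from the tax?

Deadweight loss = 5445/7

Pre-tax equilibrium: P* = 104.5, Q* = 444.5.
Tax on buyers shifts demand to Qd = 1385 − 9(P + 22) = 1187 - 9P.
1187 - 9P = -78 + 5P gives seller price Ps = 1265/14; buyers pay Pb = 1265/14 + 22 = 1573/14.
New quantity: Q = 1385 − 9(1573/14) = 5233/14.
DWL = ½ × 22 × (444.5 − 5233/14) = 5445/7.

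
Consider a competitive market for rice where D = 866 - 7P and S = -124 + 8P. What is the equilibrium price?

P* = 66

Set D = S: 866 - 7P = -124 + 8P.
990 = 15P, so P* = 66.
Q* = 866 − 7(66) = 404.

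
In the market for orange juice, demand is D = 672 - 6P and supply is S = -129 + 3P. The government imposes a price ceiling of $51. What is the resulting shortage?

Equilibrium price would be P* = 89, so the ceiling at 51 binds.
At P = 51: D = 672 − 6(51) = 366, S = -129 + 3(51) = 24.
Shortage = 366 − 24 = 342.

Shortage = 342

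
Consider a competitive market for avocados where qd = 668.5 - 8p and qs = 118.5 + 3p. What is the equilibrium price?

p* = 50

Set qd = qs: 668.5 - 8p = 118.5 + 3p.
550 = 11p, so p* = 50.
q* = 668.5 − 8(50) = 268.5.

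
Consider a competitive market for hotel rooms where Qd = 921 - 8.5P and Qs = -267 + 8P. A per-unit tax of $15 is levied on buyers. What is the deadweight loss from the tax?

Pre-tax equilibrium: P* = 72, Q* = 309.
Tax on buyers shifts demand to Qd = 921 − 8.5(P + 15) = 793.5 - 8.5P.
793.5 - 8.5P = -267 + 8P gives seller price Ps = 707/11; buyers pay Pb = 707/11 + 15 = 872/11.
New quantity: Q = 921 − 8.5(872/11) = 2719/11.
DWL = ½ × 15 × (309 − 2719/11) = 5100/11.

Deadweight loss = 5100/11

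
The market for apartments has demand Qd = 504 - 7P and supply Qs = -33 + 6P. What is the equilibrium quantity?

Set Qd = Qs: 504 - 7P = -33 + 6P.
537 = 13P, so P* = 537/13.
Q* = 504 − 7(537/13) = 2793/13.

Q* = 2793/13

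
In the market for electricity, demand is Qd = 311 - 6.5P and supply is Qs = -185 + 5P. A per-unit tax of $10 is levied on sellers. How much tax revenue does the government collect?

Tax revenue = 550/23

Pre-tax equilibrium: P* = 992/23, Q* = 705/23.
Tax on sellers shifts supply to Qs = -185 + 5(P − 10) = -235 + 5P.
311 - 6.5P = -235 + 5P gives buyer price Pb = 1092/23; sellers receive Ps = 1092/23 − 10 = 862/23.
New quantity: Q = 311 − 6.5(1092/23) = 55/23.
Revenue = 10 × 55/23 = 550/23.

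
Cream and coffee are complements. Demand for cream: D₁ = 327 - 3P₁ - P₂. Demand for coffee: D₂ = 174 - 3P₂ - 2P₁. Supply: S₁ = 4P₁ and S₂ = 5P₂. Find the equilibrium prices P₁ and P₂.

Market 1: 327 - 3P₁ - P₂ = 4P₁ → 7P₁ + P₂ = 327.
Market 2: 8P₂ + 2P₁ = 174.
Eliminating P₂: 8×(1) − 1×(2) gives 54P₁ = 2442, so P₁ = 407/9.
Back-substitute into (2): P₂ = (174 − 2×407/9) / 8 = 94/9.

P₁ = 407/9, P₂ = 94/9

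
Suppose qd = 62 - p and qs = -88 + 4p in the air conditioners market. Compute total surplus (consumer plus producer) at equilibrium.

Total surplus = 640

Equilibrium: 62 - p = -88 + 4p gives p* = 30, q* = 32.
Demand choke price: p = 62; supply starts at p = 22.
CS = ½(62 − 30)(32) = 512; PS = ½(30 − 22)(32) = 128.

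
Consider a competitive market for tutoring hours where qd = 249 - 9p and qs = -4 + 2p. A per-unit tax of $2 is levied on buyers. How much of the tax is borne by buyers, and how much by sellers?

Buyers bear 4/11, sellers bear 18/11

Pre-tax equilibrium: p* = 23, q* = 42.
Tax on buyers shifts demand to qd = 249 − 9(p + 2) = 231 - 9p.
231 - 9p = -4 + 2p gives seller price ps = 235/11; buyers pay pb = 235/11 + 2 = 257/11.
New quantity: q = 249 − 9(257/11) = 426/11.
Buyer burden = 257/11 − 23 = 4/11; seller burden = 23 − 235/11 = 18/11.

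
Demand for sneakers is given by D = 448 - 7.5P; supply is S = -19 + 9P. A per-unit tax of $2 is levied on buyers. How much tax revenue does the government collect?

Pre-tax equilibrium: P* = 934/33, Q* = 2593/11.
Tax on buyers shifts demand to D = 448 − 7.5(P + 2) = 433 - 7.5P.
433 - 7.5P = -19 + 9P gives seller price Ps = 904/33; buyers pay Pb = 904/33 + 2 = 970/33.
New quantity: Q = 448 − 7.5(970/33) = 2503/11.
Revenue = 2 × 2503/11 = 5006/11.

Tax revenue = 5006/11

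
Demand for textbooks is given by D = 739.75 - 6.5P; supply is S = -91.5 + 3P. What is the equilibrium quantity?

Set D = S: 739.75 - 6.5P = -91.5 + 3P.
831.25 = 9.5P, so P* = 87.5.
Q* = 739.75 − 6.5(87.5) = 171.

Q* = 171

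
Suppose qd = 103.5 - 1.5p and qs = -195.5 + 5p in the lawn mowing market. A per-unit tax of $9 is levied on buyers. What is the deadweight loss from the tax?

Deadweight loss = 1215/26

Pre-tax equilibrium: p* = 46, q* = 34.5.
Tax on buyers shifts demand to qd = 103.5 − 1.5(p + 9) = 90 - 1.5p.
90 - 1.5p = -195.5 + 5p gives seller price ps = 571/13; buyers pay pb = 571/13 + 9 = 688/13.
New quantity: q = 103.5 − 1.5(688/13) = 627/26.
DWL = ½ × 9 × (34.5 − 627/26) = 1215/26.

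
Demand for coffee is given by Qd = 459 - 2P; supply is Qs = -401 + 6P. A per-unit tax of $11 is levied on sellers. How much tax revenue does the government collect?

Tax revenue = 2502.5

Pre-tax equilibrium: P* = 107.5, Q* = 244.
Tax on sellers shifts supply to Qs = -401 + 6(P − 11) = -467 + 6P.
459 - 2P = -467 + 6P gives buyer price Pb = 115.75; sellers receive Ps = 115.75 − 11 = 104.75.
New quantity: Q = 459 − 2(115.75) = 227.5.
Revenue = 11 × 227.5 = 2502.5.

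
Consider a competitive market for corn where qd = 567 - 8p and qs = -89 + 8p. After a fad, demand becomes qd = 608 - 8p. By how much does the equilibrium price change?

Original equilibrium: p* = 41, q* = 239.
New equilibrium: 608 - 8p = -89 + 8p, so 697 = 16p and p' = 43.5625; q' = 608 − 8(43.5625) = 259.5.
Change in price: 43.5625 − 41 = 2.5625.

Δp = 2.5625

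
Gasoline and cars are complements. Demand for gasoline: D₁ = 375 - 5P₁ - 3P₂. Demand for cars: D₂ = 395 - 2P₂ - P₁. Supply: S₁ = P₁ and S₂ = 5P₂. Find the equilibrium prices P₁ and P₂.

P₁ = 480/13, P₂ = 665/13

Market 1: 375 - 5P₁ - 3P₂ = P₁ → 6P₁ + 3P₂ = 375.
Market 2: 7P₂ + P₁ = 395.
Eliminating P₂: 7×(1) − 3×(2) gives 39P₁ = 1440, so P₁ = 480/13.
Back-substitute into (2): P₂ = (395 − 1×480/13) / 7 = 665/13.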